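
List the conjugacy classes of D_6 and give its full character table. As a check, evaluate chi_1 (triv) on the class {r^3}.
Conjugacy classes: {e} of size 1, {r^3} of size 1, {r^1, r^5} of size 2, {r^2, r^4} of size 2, {s, sr^2, ...} of size 3, {sr, sr^3, ...} of size 3.
Character table:
  irrep \ class              {e} (size 1)  {r^3} (size 1)  {r^1, r^5} (size 2)  {r^2, r^4} (size 2)  {s, sr^2, ...} (size 3)  {sr, sr^3, ...} (size 3)
  chi_1 (triv)               1             1               1                    1                    1                        1                       
  chi_2 (sign: r->1, s->-1)  1             1               1                    1                    -1                       -1                      
  chi_3 (r->-1, s->1)        1             -1              -1                   1                    1                        -1                      
  chi_4 (r->-1, s->-1)       1             -1              -1                   1                    -1                       1                       
  chi_5 (2d, j=1)            2             -2              1                    -1                   0                        0                       
  chi_6 (2d, j=2)            2             2               -1                   -1                   0                        0                       

Spot check: chi_1 (triv) on {r^3} = 1.

Reasoning: D_6 has order 2*6 = 12 with 6 conjugacy classes, hence 6 irreducibles. Sum of squared dims 1 + 1 + 1 + 1 + 4 + 4 = 12 = |G|. Linear characters come from the abelianisation; the 2-dimensional irreps have character r^k -> 2*cos(2*pi*j*k/6), reflections -> 0.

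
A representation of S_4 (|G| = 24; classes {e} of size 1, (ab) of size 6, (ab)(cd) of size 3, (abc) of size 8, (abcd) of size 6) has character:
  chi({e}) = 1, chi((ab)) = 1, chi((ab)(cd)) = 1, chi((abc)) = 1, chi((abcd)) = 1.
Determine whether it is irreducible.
Irreducible: <chi, chi> = 1.

Working: <chi, chi> = (1/|G|) sum_C |C| * |chi(C)|^2 = (1/24)[1*|1|^2 + 6*|1|^2 + 3*|1|^2 + 8*|1|^2 + 6*|1|^2]
  = (1/24)[(1) + (6) + (3) + (8) + (6)] = 24/24 = 1.
A character is irreducible iff <chi, chi> = 1, so this representation is irreducible.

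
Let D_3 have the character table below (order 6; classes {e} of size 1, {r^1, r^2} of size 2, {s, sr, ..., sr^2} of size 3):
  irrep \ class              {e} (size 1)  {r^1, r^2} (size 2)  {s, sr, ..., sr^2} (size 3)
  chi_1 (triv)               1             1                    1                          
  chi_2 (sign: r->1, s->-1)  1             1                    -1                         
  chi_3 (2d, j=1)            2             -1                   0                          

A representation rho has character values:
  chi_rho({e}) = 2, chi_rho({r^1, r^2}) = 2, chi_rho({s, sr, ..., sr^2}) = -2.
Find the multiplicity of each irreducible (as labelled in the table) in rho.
Multiplicities: chi_1: 0, chi_2: 2, chi_3: 0.

Proof sketch: Use <chi_rho, chi> = (1/|G|) sum_C |C| * chi_rho(C) * conj(chi(C)) with |G| = 6 for each irreducible chi in the table:
  <chi_rho, chi_1> = (1/6)[1*(2)*conj(1) + 2*(2)*conj(1) + 3*(-2)*conj(1)]
      = (1/6)[(2) + (4) + (-6)] = 0/6 = 0
  <chi_rho, chi_2> = (1/6)[1*(2)*conj(1) + 2*(2)*conj(1) + 3*(-2)*conj(-1)]
      = (1/6)[(2) + (4) + (6)] = 12/6 = 2
  <chi_rho, chi_3> = (1/6)[1*(2)*conj(2) + 2*(2)*conj(-1) + 3*(-2)*conj(0)]
      = (1/6)[(4) + (-4) + (0)] = 0/6 = 0
Dimension check: dim(rho) = sum (mult * dim) = 0*1 + 2*1 + 0*2 = 2 = chi_rho(e) = 2.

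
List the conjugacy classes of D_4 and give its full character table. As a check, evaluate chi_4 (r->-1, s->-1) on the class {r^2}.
Conjugacy classes: {e} of size 1, {r^2} of size 1, {r^1, r^3} of size 2, {s, sr^2, ...} of size 2, {sr, sr^3, ...} of size 2.
Character table:
  irrep \ class              {e} (size 1)  {r^2} (size 1)  {r^1, r^3} (size 2)  {s, sr^2, ...} (size 2)  {sr, sr^3, ...} (size 2)
  chi_1 (triv)               1             1               1                    1                        1                       
  chi_2 (sign: r->1, s->-1)  1             1               1                    -1                       -1                      
  chi_3 (r->-1, s->1)        1             1               -1                   1                        -1                      
  chi_4 (r->-1, s->-1)       1             1               -1                   -1                       1                       
  chi_5 (2d, j=1)            2             -2              0                    0                        0                       

Spot check: chi_4 (r->-1, s->-1) on {r^2} = 1.

Solution. D_4 has order 2*4 = 8 with 5 conjugacy classes, hence 5 irreducibles. Sum of squared dims 1 + 1 + 1 + 1 + 4 = 8 = |G|. Linear characters come from the abelianisation; the 2-dimensional irreps have character r^k -> 2*cos(2*pi*j*k/4), reflections -> 0.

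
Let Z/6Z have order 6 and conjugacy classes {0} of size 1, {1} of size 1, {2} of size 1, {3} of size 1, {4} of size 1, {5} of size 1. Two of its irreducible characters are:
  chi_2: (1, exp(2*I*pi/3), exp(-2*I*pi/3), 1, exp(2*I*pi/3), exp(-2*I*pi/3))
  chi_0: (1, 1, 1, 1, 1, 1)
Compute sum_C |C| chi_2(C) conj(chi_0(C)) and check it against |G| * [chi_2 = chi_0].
Sum = 0; so <chi_2, chi_0> = 0 (distinct irreducibles are orthogonal).

Argument: Compute term by term over conjugacy classes (|C| * chi_2(C) * conj(chi_0(C))):
  1*(1)*conj(1) + 1*(exp(2*I*pi/3))*conj(1) + 1*(exp(-2*I*pi/3))*conj(1) + 1*(1)*conj(1) + 1*(exp(2*I*pi/3))*conj(1) + 1*(exp(-2*I*pi/3))*conj(1)
  = (1) + (exp(2*I*pi/3)) + (exp(-2*I*pi/3)) + (1) + (exp(2*I*pi/3)) + (exp(-2*I*pi/3))
  = 0.
(Exp terms are combined using exp(i*s)*conj(exp(i*t)) = exp(i*(s-t)), and sums of them are collapsed using the identity that for every m > 1 the m distinct m-th roots of unity sum to 0, e.g. 1 + exp(2*I*pi/3) + exp(-2*I*pi/3) = 0.)
Dividing by |G| = 6 gives 0/6 = 0, matching the row-orthogonality relation <chi_2, chi_0> = [chi_2 = chi_0].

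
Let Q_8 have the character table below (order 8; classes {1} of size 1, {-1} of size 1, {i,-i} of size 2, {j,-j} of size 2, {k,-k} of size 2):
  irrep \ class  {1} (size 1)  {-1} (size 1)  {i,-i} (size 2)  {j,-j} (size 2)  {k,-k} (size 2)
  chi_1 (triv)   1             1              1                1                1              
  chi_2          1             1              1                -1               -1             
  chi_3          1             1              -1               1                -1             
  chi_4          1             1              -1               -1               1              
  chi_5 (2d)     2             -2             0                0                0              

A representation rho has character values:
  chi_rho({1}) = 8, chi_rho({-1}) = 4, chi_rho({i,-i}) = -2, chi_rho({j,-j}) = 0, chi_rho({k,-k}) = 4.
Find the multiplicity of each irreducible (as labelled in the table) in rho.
Multiplicities: chi_1: 2, chi_2: 0, chi_3: 1, chi_4: 3, chi_5: 1.

Details: Use <chi_rho, chi> = (1/|G|) sum_C |C| * chi_rho(C) * conj(chi(C)) with |G| = 8 for each irreducible chi in the table:
  <chi_rho, chi_1> = (1/8)[1*(8)*conj(1) + 1*(4)*conj(1) + 2*(-2)*conj(1) + 2*(0)*conj(1) + 2*(4)*conj(1)]
      = (1/8)[(8) + (4) + (-4) + (0) + (8)] = 16/8 = 2
  <chi_rho, chi_2> = (1/8)[1*(8)*conj(1) + 1*(4)*conj(1) + 2*(-2)*conj(1) + 2*(0)*conj(-1) + 2*(4)*conj(-1)]
      = (1/8)[(8) + (4) + (-4) + (0) + (-8)] = 0/8 = 0
  <chi_rho, chi_3> = (1/8)[1*(8)*conj(1) + 1*(4)*conj(1) + 2*(-2)*conj(-1) + 2*(0)*conj(1) + 2*(4)*conj(-1)]
      = (1/8)[(8) + (4) + (4) + (0) + (-8)] = 8/8 = 1
  <chi_rho, chi_4> = (1/8)[1*(8)*conj(1) + 1*(4)*conj(1) + 2*(-2)*conj(-1) + 2*(0)*conj(-1) + 2*(4)*conj(1)]
      = (1/8)[(8) + (4) + (4) + (0) + (8)] = 24/8 = 3
  <chi_rho, chi_5> = (1/8)[1*(8)*conj(2) + 1*(4)*conj(-2) + 2*(-2)*conj(0) + 2*(0)*conj(0) + 2*(4)*conj(0)]
      = (1/8)[(16) + (-8) + (0) + (0) + (0)] = 8/8 = 1
Dimension check: dim(rho) = sum (mult * dim) = 2*1 + 0*1 + 1*1 + 3*1 + 1*2 = 8 = chi_rho(e) = 8.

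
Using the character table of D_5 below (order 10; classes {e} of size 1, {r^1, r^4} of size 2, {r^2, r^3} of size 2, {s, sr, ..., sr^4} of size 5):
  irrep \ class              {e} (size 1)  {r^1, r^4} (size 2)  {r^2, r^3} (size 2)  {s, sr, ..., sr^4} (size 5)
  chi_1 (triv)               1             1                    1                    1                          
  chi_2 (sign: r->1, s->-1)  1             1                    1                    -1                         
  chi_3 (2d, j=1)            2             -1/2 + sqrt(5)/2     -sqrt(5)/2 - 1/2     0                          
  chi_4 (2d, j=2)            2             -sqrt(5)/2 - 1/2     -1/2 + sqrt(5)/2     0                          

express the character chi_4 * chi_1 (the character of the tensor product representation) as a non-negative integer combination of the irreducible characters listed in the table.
chi_4 tensor chi_1 = chi_4 (all other irreducibles have multiplicity 0).

Reasoning: The character of a tensor product is the pointwise product (chi_4 * chi_1)(C) = chi_4(C) * chi_1(C):
  {e}: (2)*(1), {r^1, r^4}: (-sqrt(5)/2 - 1/2)*(1), {r^2, r^3}: (-1/2 + sqrt(5)/2)*(1), {s, sr, ..., sr^4}: (0)*(1)
so (chi_4 * chi_1) takes values
  {e} -> 2, {r^1, r^4} -> -sqrt(5)/2 - 1/2, {r^2, r^3} -> -1/2 + sqrt(5)/2, {s, sr, ..., sr^4} -> 0.
Now take the inner product of this character with each irreducible chi from the table, <chi_4*chi_1, chi> = (1/10) sum_C |C| (chi_4*chi_1)(C) conj(chi(C)):
  <chi_4*chi_1, chi_1> = (1/10)[1*(2)*conj(1) + 2*(-sqrt(5)/2 - 1/2)*conj(1) + 2*(-1/2 + sqrt(5)/2)*conj(1) + 5*(0)*conj(1)]
      = (1/10)[(2) + (-sqrt(5) - 1) + (-1 + sqrt(5)) + (0)] = 0/10 = 0
  <chi_4*chi_1, chi_2> = (1/10)[1*(2)*conj(1) + 2*(-sqrt(5)/2 - 1/2)*conj(1) + 2*(-1/2 + sqrt(5)/2)*conj(1) + 5*(0)*conj(-1)]
      = (1/10)[(2) + (-sqrt(5) - 1) + (-1 + sqrt(5)) + (0)] = 0/10 = 0
  <chi_4*chi_1, chi_3> = (1/10)[1*(2)*conj(2) + 2*(-sqrt(5)/2 - 1/2)*conj(-1/2 + sqrt(5)/2) + 2*(-1/2 + sqrt(5)/2)*conj(-sqrt(5)/2 - 1/2) + 5*(0)*conj(0)]
      = (1/10)[(4) + (-2) + (-2) + (0)] = 0/10 = 0
  <chi_4*chi_1, chi_4> = (1/10)[1*(2)*conj(2) + 2*(-sqrt(5)/2 - 1/2)*conj(-sqrt(5)/2 - 1/2) + 2*(-1/2 + sqrt(5)/2)*conj(-1/2 + sqrt(5)/2) + 5*(0)*conj(0)]
      = (1/10)[(4) + (sqrt(5) + 3) + (3 - sqrt(5)) + (0)] = 10/10 = 1
Hence the multiplicities are chi_4: 1. Dimension check: dim(chi_4)*dim(chi_1) = 2*1 = 2 and sum (mult * dim) = 1*2 = 2.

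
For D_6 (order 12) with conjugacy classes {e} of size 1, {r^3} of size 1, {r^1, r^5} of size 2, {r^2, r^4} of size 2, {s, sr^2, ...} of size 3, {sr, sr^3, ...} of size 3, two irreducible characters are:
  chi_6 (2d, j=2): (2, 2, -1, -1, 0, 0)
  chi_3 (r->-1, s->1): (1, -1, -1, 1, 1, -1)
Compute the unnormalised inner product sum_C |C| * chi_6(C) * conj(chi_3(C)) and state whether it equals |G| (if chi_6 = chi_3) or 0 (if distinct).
Sum = 0; so <chi_6, chi_3> = 0 (distinct irreducibles are orthogonal).

Justification: Compute term by term over conjugacy classes (|C| * chi_6(C) * conj(chi_3(C))):
  1*(2)*conj(1) + 1*(2)*conj(-1) + 2*(-1)*conj(-1) + 2*(-1)*conj(1) + 3*(0)*conj(1) + 3*(0)*conj(-1)
  = (2) + (-2) + (2) + (-2) + (0) + (0)
  = 0.
Dividing by |G| = 12 gives 0/12 = 0, matching the row-orthogonality relation <chi_6, chi_3> = [chi_6 = chi_3].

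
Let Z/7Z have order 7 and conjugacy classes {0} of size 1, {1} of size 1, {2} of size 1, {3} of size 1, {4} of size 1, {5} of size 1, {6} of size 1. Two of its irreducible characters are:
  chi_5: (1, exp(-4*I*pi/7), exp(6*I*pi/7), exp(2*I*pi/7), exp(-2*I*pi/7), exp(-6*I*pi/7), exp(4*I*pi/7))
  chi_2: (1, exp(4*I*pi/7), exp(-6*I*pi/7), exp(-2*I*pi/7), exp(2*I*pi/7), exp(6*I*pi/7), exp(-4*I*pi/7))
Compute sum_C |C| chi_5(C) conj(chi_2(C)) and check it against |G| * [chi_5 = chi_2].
Sum = 0; so <chi_5, chi_2> = 0 (distinct irreducibles are orthogonal).

Proof sketch: Compute term by term over conjugacy classes (|C| * chi_5(C) * conj(chi_2(C))):
  1*(1)*conj(1) + 1*(exp(-4*I*pi/7))*conj(exp(4*I*pi/7)) + 1*(exp(6*I*pi/7))*conj(exp(-6*I*pi/7)) + 1*(exp(2*I*pi/7))*conj(exp(-2*I*pi/7)) + 1*(exp(-2*I*pi/7))*conj(exp(2*I*pi/7)) + 1*(exp(-6*I*pi/7))*conj(exp(6*I*pi/7)) + 1*(exp(4*I*pi/7))*conj(exp(-4*I*pi/7))
  = (1) + (exp(6*I*pi/7)) + (exp(-2*I*pi/7)) + (exp(4*I*pi/7)) + (exp(-4*I*pi/7)) + (exp(2*I*pi/7)) + (exp(-6*I*pi/7))
  = 0.
(Exp terms are combined using exp(i*s)*conj(exp(i*t)) = exp(i*(s-t)), and sums of them are collapsed using the identity that for every m > 1 the m distinct m-th roots of unity sum to 0, e.g. 1 + exp(2*I*pi/3) + exp(-2*I*pi/3) = 0.)
Dividing by |G| = 7 gives 0/7 = 0, matching the row-orthogonality relation <chi_5, chi_2> = [chi_5 = chi_2].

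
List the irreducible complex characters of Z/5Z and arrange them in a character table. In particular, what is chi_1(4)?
Character table of Z/5Z (irreps indexed chi_0,...,chi_4 with chi_k(m) = zeta_5^(k*m), zeta_5 = exp(2*pi*i/5)):
  irrep \ class  {0} (size 1)  {1} (size 1)    {2} (size 1)    {3} (size 1)    {4} (size 1)  
  chi_0          1             1               1               1               1             
  chi_1          1             exp(2*I*pi/5)   exp(4*I*pi/5)   exp(-4*I*pi/5)  exp(-2*I*pi/5)
  chi_2          1             exp(4*I*pi/5)   exp(-2*I*pi/5)  exp(2*I*pi/5)   exp(-4*I*pi/5)
  chi_3          1             exp(-4*I*pi/5)  exp(2*I*pi/5)   exp(-2*I*pi/5)  exp(4*I*pi/5) 
  chi_4          1             exp(-2*I*pi/5)  exp(-4*I*pi/5)  exp(4*I*pi/5)   exp(2*I*pi/5) 

Spot check: chi_1(4) = zeta_5^(1*4) = zeta_5^4 = exp(-2*I*pi/5).

Solution. Z/5Z is abelian, so all 5 irreducible complex representations are 1-dimensional. They are given by chi_k(m) = zeta_5^(k*m) for k = 0,...,4. Row orthogonality: sum_m chi_k(m) conj(chi_l(m)) = 5 * [k = l].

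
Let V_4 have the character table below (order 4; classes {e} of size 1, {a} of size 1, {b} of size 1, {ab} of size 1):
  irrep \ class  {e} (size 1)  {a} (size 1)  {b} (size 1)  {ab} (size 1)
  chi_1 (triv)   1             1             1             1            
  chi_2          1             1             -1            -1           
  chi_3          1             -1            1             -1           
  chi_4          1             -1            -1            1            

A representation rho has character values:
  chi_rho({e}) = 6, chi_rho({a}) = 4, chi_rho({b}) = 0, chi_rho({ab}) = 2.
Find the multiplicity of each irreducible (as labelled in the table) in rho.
Multiplicities: chi_1: 3, chi_2: 2, chi_3: 0, chi_4: 1.

Details: Use <chi_rho, chi> = (1/|G|) sum_C |C| * chi_rho(C) * conj(chi(C)) with |G| = 4 for each irreducible chi in the table:
  <chi_rho, chi_1> = (1/4)[1*(6)*conj(1) + 1*(4)*conj(1) + 1*(0)*conj(1) + 1*(2)*conj(1)]
      = (1/4)[(6) + (4) + (0) + (2)] = 12/4 = 3
  <chi_rho, chi_2> = (1/4)[1*(6)*conj(1) + 1*(4)*conj(1) + 1*(0)*conj(-1) + 1*(2)*conj(-1)]
      = (1/4)[(6) + (4) + (0) + (-2)] = 8/4 = 2
  <chi_rho, chi_3> = (1/4)[1*(6)*conj(1) + 1*(4)*conj(-1) + 1*(0)*conj(1) + 1*(2)*conj(-1)]
      = (1/4)[(6) + (-4) + (0) + (-2)] = 0/4 = 0
  <chi_rho, chi_4> = (1/4)[1*(6)*conj(1) + 1*(4)*conj(-1) + 1*(0)*conj(-1) + 1*(2)*conj(1)]
      = (1/4)[(6) + (-4) + (0) + (2)] = 4/4 = 1
Dimension check: dim(rho) = sum (mult * dim) = 3*1 + 2*1 + 0*1 + 1*1 = 6 = chi_rho(e) = 6.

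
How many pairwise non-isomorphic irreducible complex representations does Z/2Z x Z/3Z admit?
6

Justification: The number of irreducible complex representations of a finite group equals its number of conjugacy classes. Z/2Z x Z/3Z is abelian of order 6, so every element is its own conjugacy class: 6 classes, so Z/2Z x Z/3Z (order 6) has exactly 6 irreducible complex representations.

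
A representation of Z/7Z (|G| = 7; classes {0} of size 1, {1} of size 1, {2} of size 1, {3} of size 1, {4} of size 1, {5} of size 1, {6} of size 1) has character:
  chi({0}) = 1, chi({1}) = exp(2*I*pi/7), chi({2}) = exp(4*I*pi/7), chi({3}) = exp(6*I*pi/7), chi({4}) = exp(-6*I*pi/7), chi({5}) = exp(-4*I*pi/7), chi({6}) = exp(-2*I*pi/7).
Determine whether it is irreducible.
Irreducible: <chi, chi> = 1.

Derivation: <chi, chi> = (1/|G|) sum_C |C| * |chi(C)|^2 = (1/7)[1*|1|^2 + 1*|exp(2*I*pi/7)|^2 + 1*|exp(4*I*pi/7)|^2 + 1*|exp(6*I*pi/7)|^2 + 1*|exp(-6*I*pi/7)|^2 + 1*|exp(-4*I*pi/7)|^2 + 1*|exp(-2*I*pi/7)|^2]
  = (1/7)[(1) + (1) + (1) + (1) + (1) + (1) + (1)] = 7/7 = 1.
(Exp terms are combined using exp(i*s)*conj(exp(i*t)) = exp(i*(s-t)), and sums of them are collapsed using the identity that for every m > 1 the m distinct m-th roots of unity sum to 0, e.g. 1 + exp(2*I*pi/3) + exp(-2*I*pi/3) = 0.)
A character is irreducible iff <chi, chi> = 1, so this representation is irreducible.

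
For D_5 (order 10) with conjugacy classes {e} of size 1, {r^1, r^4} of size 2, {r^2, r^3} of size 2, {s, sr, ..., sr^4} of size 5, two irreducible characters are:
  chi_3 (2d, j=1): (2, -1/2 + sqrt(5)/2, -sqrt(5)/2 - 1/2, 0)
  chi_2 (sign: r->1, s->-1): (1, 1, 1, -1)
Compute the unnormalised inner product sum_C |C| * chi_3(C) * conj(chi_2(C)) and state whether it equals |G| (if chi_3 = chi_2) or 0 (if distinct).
Sum = 0; so <chi_3, chi_2> = 0 (distinct irreducibles are orthogonal).

Argument: Compute term by term over conjugacy classes (|C| * chi_3(C) * conj(chi_2(C))):
  1*(2)*conj(1) + 2*(-1/2 + sqrt(5)/2)*conj(1) + 2*(-sqrt(5)/2 - 1/2)*conj(1) + 5*(0)*conj(-1)
  = (2) + (-1 + sqrt(5)) + (-sqrt(5) - 1) + (0)
  = 0.
Dividing by |G| = 10 gives 0/10 = 0, matching the row-orthogonality relation <chi_3, chi_2> = [chi_3 = chi_2].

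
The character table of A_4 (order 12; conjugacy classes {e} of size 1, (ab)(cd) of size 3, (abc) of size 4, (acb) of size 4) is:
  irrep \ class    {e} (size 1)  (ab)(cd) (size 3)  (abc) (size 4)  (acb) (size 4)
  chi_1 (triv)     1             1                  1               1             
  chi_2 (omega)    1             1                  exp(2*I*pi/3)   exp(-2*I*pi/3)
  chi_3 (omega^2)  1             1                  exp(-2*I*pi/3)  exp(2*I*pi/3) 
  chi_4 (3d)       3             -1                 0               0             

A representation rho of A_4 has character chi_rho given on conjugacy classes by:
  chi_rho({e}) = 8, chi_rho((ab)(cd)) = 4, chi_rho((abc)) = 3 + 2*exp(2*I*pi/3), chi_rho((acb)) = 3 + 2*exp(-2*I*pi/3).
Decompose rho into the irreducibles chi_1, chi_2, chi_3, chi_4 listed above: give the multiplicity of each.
Multiplicities: chi_1: 3, chi_2: 2, chi_3: 0, chi_4: 1.

Explanation: Use <chi_rho, chi> = (1/|G|) sum_C |C| * chi_rho(C) * conj(chi(C)) with |G| = 12 for each irreducible chi in the table:
  <chi_rho, chi_1> = (1/12)[1*(8)*conj(1) + 3*(4)*conj(1) + 4*(3 + 2*exp(2*I*pi/3))*conj(1) + 4*(3 + 2*exp(-2*I*pi/3))*conj(1)]
      = (1/12)[(8) + (12) + (12 + 8*exp(2*I*pi/3)) + (12 + 8*exp(-2*I*pi/3))] = 36/12 = 3
  <chi_rho, chi_2> = (1/12)[1*(8)*conj(1) + 3*(4)*conj(1) + 4*(3 + 2*exp(2*I*pi/3))*conj(exp(2*I*pi/3)) + 4*(3 + 2*exp(-2*I*pi/3))*conj(exp(-2*I*pi/3))]
      = (1/12)[(8) + (12) + (8 + 12*exp(-2*I*pi/3)) + (8 + 12*exp(2*I*pi/3))] = 24/12 = 2
  <chi_rho, chi_3> = (1/12)[1*(8)*conj(1) + 3*(4)*conj(1) + 4*(3 + 2*exp(2*I*pi/3))*conj(exp(-2*I*pi/3)) + 4*(3 + 2*exp(-2*I*pi/3))*conj(exp(2*I*pi/3))]
      = (1/12)[(8) + (12) + (8*exp(-2*I*pi/3) + 12*exp(2*I*pi/3)) + (12*exp(-2*I*pi/3) + 8*exp(2*I*pi/3))] = 0/12 = 0
  <chi_rho, chi_4> = (1/12)[1*(8)*conj(3) + 3*(4)*conj(-1) + 4*(3 + 2*exp(2*I*pi/3))*conj(0) + 4*(3 + 2*exp(-2*I*pi/3))*conj(0)]
      = (1/12)[(24) + (-12) + (0) + (0)] = 12/12 = 1
(Exp terms are combined using exp(i*s)*conj(exp(i*t)) = exp(i*(s-t)), and sums of them are collapsed using the identity that for every m > 1 the m distinct m-th roots of unity sum to 0, e.g. 1 + exp(2*I*pi/3) + exp(-2*I*pi/3) = 0.)
Dimension check: dim(rho) = sum (mult * dim) = 3*1 + 2*1 + 0*1 + 1*3 = 8 = chi_rho(e) = 8.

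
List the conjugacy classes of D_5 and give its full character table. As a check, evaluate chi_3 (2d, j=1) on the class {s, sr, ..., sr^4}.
Conjugacy classes: {e} of size 1, {r^1, r^4} of size 2, {r^2, r^3} of size 2, {s, sr, ..., sr^4} of size 5.
Character table:
  irrep \ class              {e} (size 1)  {r^1, r^4} (size 2)  {r^2, r^3} (size 2)  {s, sr, ..., sr^4} (size 5)
  chi_1 (triv)               1             1                    1                    1                          
  chi_2 (sign: r->1, s->-1)  1             1                    1                    -1                         
  chi_3 (2d, j=1)            2             -1/2 + sqrt(5)/2     -sqrt(5)/2 - 1/2     0                          
  chi_4 (2d, j=2)            2             -sqrt(5)/2 - 1/2     -1/2 + sqrt(5)/2     0                          

Spot check: chi_3 (2d, j=1) on {s, sr, ..., sr^4} = 0.

D_5 has order 2*5 = 10 with 4 conjugacy classes, hence 4 irreducibles. Sum of squared dims 1 + 1 + 4 + 4 = 10 = |G|. Linear characters come from the abelianisation; the 2-dimensional irreps have character r^k -> 2*cos(2*pi*j*k/5), reflections -> 0.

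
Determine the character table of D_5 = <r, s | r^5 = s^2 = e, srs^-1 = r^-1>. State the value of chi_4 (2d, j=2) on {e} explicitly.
Conjugacy classes: {e} of size 1, {r^1, r^4} of size 2, {r^2, r^3} of size 2, {s, sr, ..., sr^4} of size 5.
Character table:
  irrep \ class              {e} (size 1)  {r^1, r^4} (size 2)  {r^2, r^3} (size 2)  {s, sr, ..., sr^4} (size 5)
  chi_1 (triv)               1             1                    1                    1                          
  chi_2 (sign: r->1, s->-1)  1             1                    1                    -1                         
  chi_3 (2d, j=1)            2             -1/2 + sqrt(5)/2     -sqrt(5)/2 - 1/2     0                          
  chi_4 (2d, j=2)            2             -sqrt(5)/2 - 1/2     -1/2 + sqrt(5)/2     0                          

Spot check: chi_4 (2d, j=2) on {e} = 2.

Solution. D_5 has order 2*5 = 10 with 4 conjugacy classes, hence 4 irreducibles. Sum of squared dims 1 + 1 + 4 + 4 = 10 = |G|. Linear characters come from the abelianisation; the 2-dimensional irreps have character r^k -> 2*cos(2*pi*j*k/5), reflections -> 0.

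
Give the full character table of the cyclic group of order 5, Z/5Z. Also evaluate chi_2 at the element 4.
Character table of Z/5Z (irreps indexed chi_0,...,chi_4 with chi_k(m) = zeta_5^(k*m), zeta_5 = exp(2*pi*i/5)):
  irrep \ class  {0} (size 1)  {1} (size 1)    {2} (size 1)    {3} (size 1)    {4} (size 1)  
  chi_0          1             1               1               1               1             
  chi_1          1             exp(2*I*pi/5)   exp(4*I*pi/5)   exp(-4*I*pi/5)  exp(-2*I*pi/5)
  chi_2          1             exp(4*I*pi/5)   exp(-2*I*pi/5)  exp(2*I*pi/5)   exp(-4*I*pi/5)
  chi_3          1             exp(-4*I*pi/5)  exp(2*I*pi/5)   exp(-2*I*pi/5)  exp(4*I*pi/5) 
  chi_4          1             exp(-2*I*pi/5)  exp(-4*I*pi/5)  exp(4*I*pi/5)   exp(2*I*pi/5) 

Spot check: chi_2(4) = zeta_5^(2*4) = zeta_5^8 = exp(-4*I*pi/5).

Derivation: Z/5Z is abelian, so all 5 irreducible complex representations are 1-dimensional. They are given by chi_k(m) = zeta_5^(k*m) for k = 0,...,4. Row orthogonality: sum_m chi_k(m) conj(chi_l(m)) = 5 * [k = l].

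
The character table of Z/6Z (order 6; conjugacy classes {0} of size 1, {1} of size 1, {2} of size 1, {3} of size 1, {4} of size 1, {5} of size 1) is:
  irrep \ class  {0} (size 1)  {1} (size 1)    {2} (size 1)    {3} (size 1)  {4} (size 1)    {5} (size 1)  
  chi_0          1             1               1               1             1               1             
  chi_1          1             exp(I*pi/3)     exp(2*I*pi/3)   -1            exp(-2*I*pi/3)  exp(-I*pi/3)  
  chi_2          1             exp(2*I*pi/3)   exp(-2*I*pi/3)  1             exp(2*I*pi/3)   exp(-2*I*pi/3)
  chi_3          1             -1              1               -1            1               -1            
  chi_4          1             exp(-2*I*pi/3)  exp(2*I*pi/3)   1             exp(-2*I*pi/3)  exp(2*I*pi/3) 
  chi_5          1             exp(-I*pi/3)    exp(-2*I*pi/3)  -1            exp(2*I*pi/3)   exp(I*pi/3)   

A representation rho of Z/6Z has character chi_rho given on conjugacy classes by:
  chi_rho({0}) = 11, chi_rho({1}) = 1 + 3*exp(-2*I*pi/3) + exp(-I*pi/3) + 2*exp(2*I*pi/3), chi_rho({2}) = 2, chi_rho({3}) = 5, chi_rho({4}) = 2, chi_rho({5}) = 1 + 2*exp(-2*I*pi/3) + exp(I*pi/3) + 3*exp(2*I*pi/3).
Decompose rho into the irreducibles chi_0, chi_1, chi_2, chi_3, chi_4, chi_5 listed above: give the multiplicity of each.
Multiplicities: chi_0: 3, chi_1: 0, chi_2: 2, chi_3: 2, chi_4: 3, chi_5: 1.

Justification: Use <chi_rho, chi> = (1/|G|) sum_C |C| * chi_rho(C) * conj(chi(C)) with |G| = 6 for each irreducible chi in the table:
  <chi_rho, chi_0> = (1/6)[1*(11)*conj(1) + 1*(1 + 3*exp(-2*I*pi/3) + exp(-I*pi/3) + 2*exp(2*I*pi/3))*conj(1) + 1*(2)*conj(1) + 1*(5)*conj(1) + 1*(2)*conj(1) + 1*(1 + 2*exp(-2*I*pi/3) + exp(I*pi/3) + 3*exp(2*I*pi/3))*conj(1)]
      = (1/6)[(11) + (1 + 3*exp(-2*I*pi/3) + exp(-I*pi/3) + 2*exp(2*I*pi/3)) + (2) + (5) + (2) + (1 + 2*exp(-2*I*pi/3) + exp(I*pi/3) + 3*exp(2*I*pi/3))] = 18/6 = 3
  <chi_rho, chi_1> = (1/6)[1*(11)*conj(1) + 1*(1 + 3*exp(-2*I*pi/3) + exp(-I*pi/3) + 2*exp(2*I*pi/3))*conj(exp(I*pi/3)) + 1*(2)*conj(exp(2*I*pi/3)) + 1*(5)*conj(-1) + 1*(2)*conj(exp(-2*I*pi/3)) + 1*(1 + 2*exp(-2*I*pi/3) + exp(I*pi/3) + 3*exp(2*I*pi/3))*conj(exp(-I*pi/3))]
      = (1/6)[(11) + (-2) + (3 + 5*exp(-2*I*pi/3) + 3*exp(2*I*pi/3)) + (-5) + (3 + 3*exp(-2*I*pi/3) + 5*exp(2*I*pi/3)) + (-2)] = 0/6 = 0
  <chi_rho, chi_2> = (1/6)[1*(11)*conj(1) + 1*(1 + 3*exp(-2*I*pi/3) + exp(-I*pi/3) + 2*exp(2*I*pi/3))*conj(exp(2*I*pi/3)) + 1*(2)*conj(exp(-2*I*pi/3)) + 1*(5)*conj(1) + 1*(2)*conj(exp(2*I*pi/3)) + 1*(1 + 2*exp(-2*I*pi/3) + exp(I*pi/3) + 3*exp(2*I*pi/3))*conj(exp(-2*I*pi/3))]
      = (1/6)[(11) + (1 + exp(-2*I*pi/3) + 3*exp(2*I*pi/3)) + (3 + 3*exp(-2*I*pi/3) + 5*exp(2*I*pi/3)) + (5) + (3 + 5*exp(-2*I*pi/3) + 3*exp(2*I*pi/3)) + (1 + 3*exp(-2*I*pi/3) + exp(2*I*pi/3))] = 12/6 = 2
  <chi_rho, chi_3> = (1/6)[1*(11)*conj(1) + 1*(1 + 3*exp(-2*I*pi/3) + exp(-I*pi/3) + 2*exp(2*I*pi/3))*conj(-1) + 1*(2)*conj(1) + 1*(5)*conj(-1) + 1*(2)*conj(1) + 1*(1 + 2*exp(-2*I*pi/3) + exp(I*pi/3) + 3*exp(2*I*pi/3))*conj(-1)]
      = (1/6)[(11) + (-1 - 2*exp(2*I*pi/3) - exp(-I*pi/3) - 3*exp(-2*I*pi/3)) + (2) + (-5) + (2) + (-1 - 3*exp(2*I*pi/3) - exp(I*pi/3) - 2*exp(-2*I*pi/3))] = 12/6 = 2
  <chi_rho, chi_4> = (1/6)[1*(11)*conj(1) + 1*(1 + 3*exp(-2*I*pi/3) + exp(-I*pi/3) + 2*exp(2*I*pi/3))*conj(exp(-2*I*pi/3)) + 1*(2)*conj(exp(2*I*pi/3)) + 1*(5)*conj(1) + 1*(2)*conj(exp(-2*I*pi/3)) + 1*(1 + 2*exp(-2*I*pi/3) + exp(I*pi/3) + 3*exp(2*I*pi/3))*conj(exp(2*I*pi/3))]
      = (1/6)[(11) + (2) + (3 + 5*exp(-2*I*pi/3) + 3*exp(2*I*pi/3)) + (5) + (3 + 3*exp(-2*I*pi/3) + 5*exp(2*I*pi/3)) + (2)] = 18/6 = 3
  <chi_rho, chi_5> = (1/6)[1*(11)*conj(1) + 1*(1 + 3*exp(-2*I*pi/3) + exp(-I*pi/3) + 2*exp(2*I*pi/3))*conj(exp(-I*pi/3)) + 1*(2)*conj(exp(-2*I*pi/3)) + 1*(5)*conj(-1) + 1*(2)*conj(exp(2*I*pi/3)) + 1*(1 + 2*exp(-2*I*pi/3) + exp(I*pi/3) + 3*exp(2*I*pi/3))*conj(exp(I*pi/3))]
      = (1/6)[(11) + (-1 + 3*exp(-I*pi/3) + exp(I*pi/3)) + (3 + 3*exp(-2*I*pi/3) + 5*exp(2*I*pi/3)) + (-5) + (3 + 5*exp(-2*I*pi/3) + 3*exp(2*I*pi/3)) + (-1 + exp(-I*pi/3) + 3*exp(I*pi/3))] = 6/6 = 1
(Exp terms are combined using exp(i*s)*conj(exp(i*t)) = exp(i*(s-t)), and sums of them are collapsed using the identity that for every m > 1 the m distinct m-th roots of unity sum to 0, e.g. 1 + exp(2*I*pi/3) + exp(-2*I*pi/3) = 0.)
Dimension check: dim(rho) = sum (mult * dim) = 3*1 + 0*1 + 2*1 + 2*1 + 3*1 + 1*1 = 11 = chi_rho(e) = 11.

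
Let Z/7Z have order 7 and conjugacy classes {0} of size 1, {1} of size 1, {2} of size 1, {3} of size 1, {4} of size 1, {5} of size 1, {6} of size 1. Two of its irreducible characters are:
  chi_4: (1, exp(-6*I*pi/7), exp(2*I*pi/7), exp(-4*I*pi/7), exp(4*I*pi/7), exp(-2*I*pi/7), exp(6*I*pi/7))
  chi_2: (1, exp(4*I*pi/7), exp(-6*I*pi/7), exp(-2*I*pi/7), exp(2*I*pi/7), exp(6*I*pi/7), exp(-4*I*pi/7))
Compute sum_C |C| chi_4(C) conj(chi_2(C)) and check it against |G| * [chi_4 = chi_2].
Sum = 0; so <chi_4, chi_2> = 0 (distinct irreducibles are orthogonal).

Reasoning: Compute term by term over conjugacy classes (|C| * chi_4(C) * conj(chi_2(C))):
  1*(1)*conj(1) + 1*(exp(-6*I*pi/7))*conj(exp(4*I*pi/7)) + 1*(exp(2*I*pi/7))*conj(exp(-6*I*pi/7)) + 1*(exp(-4*I*pi/7))*conj(exp(-2*I*pi/7)) + 1*(exp(4*I*pi/7))*conj(exp(2*I*pi/7)) + 1*(exp(-2*I*pi/7))*conj(exp(6*I*pi/7)) + 1*(exp(6*I*pi/7))*conj(exp(-4*I*pi/7))
  = (1) + (exp(4*I*pi/7)) + (exp(-6*I*pi/7)) + (exp(-2*I*pi/7)) + (exp(2*I*pi/7)) + (exp(6*I*pi/7)) + (exp(-4*I*pi/7))
  = 0.
(Exp terms are combined using exp(i*s)*conj(exp(i*t)) = exp(i*(s-t)), and sums of them are collapsed using the identity that for every m > 1 the m distinct m-th roots of unity sum to 0, e.g. 1 + exp(2*I*pi/3) + exp(-2*I*pi/3) = 0.)
Dividing by |G| = 7 gives 0/7 = 0, matching the row-orthogonality relation <chi_4, chi_2> = [chi_4 = chi_2].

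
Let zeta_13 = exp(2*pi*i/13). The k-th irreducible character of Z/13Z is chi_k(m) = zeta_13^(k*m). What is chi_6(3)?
chi_6(3) = zeta_13^18 = exp(10*I*pi/13)

Derivation: chi_6(3) = zeta_13^(6*3) = zeta_13^18. Since zeta_13^13 = 1, this equals zeta_13^5 = exp(2*pi*i*5/13) = exp(10*I*pi/13).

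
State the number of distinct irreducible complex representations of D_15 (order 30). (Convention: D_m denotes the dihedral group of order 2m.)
9

The number of irreducible complex representations of a finite group equals its number of conjugacy classes. D_15 has 9 conjugacy classes ((n+3)/2 for n odd), so D_15 (order 30) has exactly 9 irreducible complex representations.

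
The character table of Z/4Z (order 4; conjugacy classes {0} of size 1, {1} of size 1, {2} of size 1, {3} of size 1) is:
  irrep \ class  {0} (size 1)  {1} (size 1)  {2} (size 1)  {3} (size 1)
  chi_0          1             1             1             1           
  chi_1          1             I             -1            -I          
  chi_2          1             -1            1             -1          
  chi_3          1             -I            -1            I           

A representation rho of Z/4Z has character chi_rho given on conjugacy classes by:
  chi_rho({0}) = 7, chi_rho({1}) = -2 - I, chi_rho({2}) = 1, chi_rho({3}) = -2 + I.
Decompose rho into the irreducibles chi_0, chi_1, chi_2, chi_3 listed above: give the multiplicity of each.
Multiplicities: chi_0: 1, chi_1: 1, chi_2: 3, chi_3: 2.

Reasoning: Use <chi_rho, chi> = (1/|G|) sum_C |C| * chi_rho(C) * conj(chi(C)) with |G| = 4 for each irreducible chi in the table:
  <chi_rho, chi_0> = (1/4)[1*(7)*conj(1) + 1*(-2 - I)*conj(1) + 1*(1)*conj(1) + 1*(-2 + I)*conj(1)]
      = (1/4)[(7) + (-2 - I) + (1) + (-2 + I)] = 4/4 = 1
  <chi_rho, chi_1> = (1/4)[1*(7)*conj(1) + 1*(-2 - I)*conj(I) + 1*(1)*conj(-1) + 1*(-2 + I)*conj(-I)]
      = (1/4)[(7) + (-1 + 2*I) + (-1) + (-1 - 2*I)] = 4/4 = 1
  <chi_rho, chi_2> = (1/4)[1*(7)*conj(1) + 1*(-2 - I)*conj(-1) + 1*(1)*conj(1) + 1*(-2 + I)*conj(-1)]
      = (1/4)[(7) + (2 + I) + (1) + (2 - I)] = 12/4 = 3
  <chi_rho, chi_3> = (1/4)[1*(7)*conj(1) + 1*(-2 - I)*conj(-I) + 1*(1)*conj(-1) + 1*(-2 + I)*conj(I)]
      = (1/4)[(7) + (1 - 2*I) + (-1) + (1 + 2*I)] = 8/4 = 2
(Exp terms are combined using exp(i*s)*conj(exp(i*t)) = exp(i*(s-t)), and sums of them are collapsed using the identity that for every m > 1 the m distinct m-th roots of unity sum to 0, e.g. 1 + exp(2*I*pi/3) + exp(-2*I*pi/3) = 0.)
Dimension check: dim(rho) = sum (mult * dim) = 1*1 + 1*1 + 3*1 + 2*1 = 7 = chi_rho(e) = 7.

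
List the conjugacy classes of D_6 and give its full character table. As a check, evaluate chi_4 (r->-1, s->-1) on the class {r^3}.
Conjugacy classes: {e} of size 1, {r^3} of size 1, {r^1, r^5} of size 2, {r^2, r^4} of size 2, {s, sr^2, ...} of size 3, {sr, sr^3, ...} of size 3.
Character table:
  irrep \ class              {e} (size 1)  {r^3} (size 1)  {r^1, r^5} (size 2)  {r^2, r^4} (size 2)  {s, sr^2, ...} (size 3)  {sr, sr^3, ...} (size 3)
  chi_1 (triv)               1             1               1                    1                    1                        1                       
  chi_2 (sign: r->1, s->-1)  1             1               1                    1                    -1                       -1                      
  chi_3 (r->-1, s->1)        1             -1              -1                   1                    1                        -1                      
  chi_4 (r->-1, s->-1)       1             -1              -1                   1                    -1                       1                       
  chi_5 (2d, j=1)            2             -2              1                    -1                   0                        0                       
  chi_6 (2d, j=2)            2             2               -1                   -1                   0                        0                       

Spot check: chi_4 (r->-1, s->-1) on {r^3} = -1.

Solution. D_6 has order 2*6 = 12 with 6 conjugacy classes, hence 6 irreducibles. Sum of squared dims 1 + 1 + 1 + 1 + 4 + 4 = 12 = |G|. Linear characters come from the abelianisation; the 2-dimensional irreps have character r^k -> 2*cos(2*pi*j*k/6), reflections -> 0.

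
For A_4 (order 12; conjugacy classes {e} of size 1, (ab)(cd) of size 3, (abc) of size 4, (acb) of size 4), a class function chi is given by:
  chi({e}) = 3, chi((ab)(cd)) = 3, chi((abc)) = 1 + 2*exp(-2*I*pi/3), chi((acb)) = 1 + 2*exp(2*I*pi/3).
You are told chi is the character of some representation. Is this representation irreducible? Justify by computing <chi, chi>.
Not irreducible (reducible): <chi, chi> = 5 > 1.

<chi, chi> = (1/|G|) sum_C |C| * |chi(C)|^2 = (1/12)[1*|3|^2 + 3*|3|^2 + 4*|1 + 2*exp(-2*I*pi/3)|^2 + 4*|1 + 2*exp(2*I*pi/3)|^2]
  = (1/12)[(9) + (27) + (12) + (12)] = 60/12 = 5.
(Exp terms are combined using exp(i*s)*conj(exp(i*t)) = exp(i*(s-t)), and sums of them are collapsed using the identity that for every m > 1 the m distinct m-th roots of unity sum to 0, e.g. 1 + exp(2*I*pi/3) + exp(-2*I*pi/3) = 0.)
A character is irreducible iff <chi, chi> = 1, so this representation is reducible.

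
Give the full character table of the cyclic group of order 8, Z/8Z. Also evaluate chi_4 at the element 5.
Character table of Z/8Z (irreps indexed chi_0,...,chi_7 with chi_k(m) = zeta_8^(k*m), zeta_8 = exp(2*pi*i/8)):
  irrep \ class  {0} (size 1)  {1} (size 1)    {2} (size 1)  {3} (size 1)    {4} (size 1)  {5} (size 1)    {6} (size 1)  {7} (size 1)  
  chi_0          1             1               1             1               1             1               1             1             
  chi_1          1             exp(I*pi/4)     I             exp(3*I*pi/4)   -1            exp(-3*I*pi/4)  -I            exp(-I*pi/4)  
  chi_2          1             I               -1            -I              1             I               -1            -I            
  chi_3          1             exp(3*I*pi/4)   -I            exp(I*pi/4)     -1            exp(-I*pi/4)    I             exp(-3*I*pi/4)
  chi_4          1             -1              1             -1              1             -1              1             -1            
  chi_5          1             exp(-3*I*pi/4)  I             exp(-I*pi/4)    -1            exp(I*pi/4)     -I            exp(3*I*pi/4) 
  chi_6          1             -I              -1            I               1             -I              -1            I             
  chi_7          1             exp(-I*pi/4)    -I            exp(-3*I*pi/4)  -1            exp(3*I*pi/4)   I             exp(I*pi/4)   

Spot check: chi_4(5) = zeta_8^(4*5) = zeta_8^20 = -1.

Argument: Z/8Z is abelian, so all 8 irreducible complex representations are 1-dimensional. They are given by chi_k(m) = zeta_8^(k*m) for k = 0,...,7. Row orthogonality: sum_m chi_k(m) conj(chi_l(m)) = 8 * [k = l].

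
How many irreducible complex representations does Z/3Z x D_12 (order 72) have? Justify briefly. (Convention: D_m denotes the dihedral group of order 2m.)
27

Proof sketch: The number of irreducible complex representations of a finite group equals its number of conjugacy classes. For a direct product, #classes(G x H) = #classes(G) * #classes(H). Z/3Z has 3 classes (abelian), D_12 has 9 classes, so 3 * 9 = 27, so Z/3Z x D_12 (order 72) has exactly 27 irreducible complex representations.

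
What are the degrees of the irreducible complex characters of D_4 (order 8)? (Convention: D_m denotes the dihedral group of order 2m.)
Dimensions: 1, 1, 1, 1, 2

Why: There are 5 irreducibles (= number of conjugacy classes). Their dimensions d_i satisfy sum d_i^2 = |G| = 8: 1 + 1 + 1 + 1 + 4 = 8.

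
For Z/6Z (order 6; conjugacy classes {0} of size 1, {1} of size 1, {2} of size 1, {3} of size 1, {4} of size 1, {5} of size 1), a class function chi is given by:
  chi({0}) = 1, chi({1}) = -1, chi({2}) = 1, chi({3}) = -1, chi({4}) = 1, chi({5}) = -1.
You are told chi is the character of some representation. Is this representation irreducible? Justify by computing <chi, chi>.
Irreducible: <chi, chi> = 1.

Details: <chi, chi> = (1/|G|) sum_C |C| * |chi(C)|^2 = (1/6)[1*|1|^2 + 1*|-1|^2 + 1*|1|^2 + 1*|-1|^2 + 1*|1|^2 + 1*|-1|^2]
  = (1/6)[(1) + (1) + (1) + (1) + (1) + (1)] = 6/6 = 1.
(Exp terms are combined using exp(i*s)*conj(exp(i*t)) = exp(i*(s-t)), and sums of them are collapsed using the identity that for every m > 1 the m distinct m-th roots of unity sum to 0, e.g. 1 + exp(2*I*pi/3) + exp(-2*I*pi/3) = 0.)
A character is irreducible iff <chi, chi> = 1, so this representation is irreducible.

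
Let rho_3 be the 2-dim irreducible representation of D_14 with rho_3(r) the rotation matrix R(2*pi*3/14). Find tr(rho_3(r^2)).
chi_{rho_3}(r^2) = 2*cos(2*pi*3*2/14) = -2*cos(pi/7)

Reasoning: rho_3(r^2) is rotation by angle 2*pi*3*2/14, whose trace is 2*cos(2*pi*3*2/14) = -2*cos(pi/7).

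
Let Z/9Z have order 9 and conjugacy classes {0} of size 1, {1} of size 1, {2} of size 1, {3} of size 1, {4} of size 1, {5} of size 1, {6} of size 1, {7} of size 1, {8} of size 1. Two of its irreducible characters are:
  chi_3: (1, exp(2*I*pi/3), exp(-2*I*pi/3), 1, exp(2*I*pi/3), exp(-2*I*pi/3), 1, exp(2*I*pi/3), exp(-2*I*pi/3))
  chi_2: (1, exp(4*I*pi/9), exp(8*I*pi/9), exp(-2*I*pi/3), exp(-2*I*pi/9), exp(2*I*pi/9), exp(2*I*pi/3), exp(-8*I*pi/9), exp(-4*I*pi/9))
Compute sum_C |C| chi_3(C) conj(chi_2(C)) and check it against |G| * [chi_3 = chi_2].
Sum = 0; so <chi_3, chi_2> = 0 (distinct irreducibles are orthogonal).

Proof sketch: Compute term by term over conjugacy classes (|C| * chi_3(C) * conj(chi_2(C))):
  1*(1)*conj(1) + 1*(exp(2*I*pi/3))*conj(exp(4*I*pi/9)) + 1*(exp(-2*I*pi/3))*conj(exp(8*I*pi/9)) + 1*(1)*conj(exp(-2*I*pi/3)) + 1*(exp(2*I*pi/3))*conj(exp(-2*I*pi/9)) + 1*(exp(-2*I*pi/3))*conj(exp(2*I*pi/9)) + 1*(1)*conj(exp(2*I*pi/3)) + 1*(exp(2*I*pi/3))*conj(exp(-8*I*pi/9)) + 1*(exp(-2*I*pi/3))*conj(exp(-4*I*pi/9))
  = (1) + (exp(2*I*pi/9)) + (exp(4*I*pi/9)) + (exp(2*I*pi/3)) + (exp(8*I*pi/9)) + (exp(-8*I*pi/9)) + (exp(-2*I*pi/3)) + (exp(-4*I*pi/9)) + (exp(-2*I*pi/9))
  = 0.
(Exp terms are combined using exp(i*s)*conj(exp(i*t)) = exp(i*(s-t)), and sums of them are collapsed using the identity that for every m > 1 the m distinct m-th roots of unity sum to 0, e.g. 1 + exp(2*I*pi/3) + exp(-2*I*pi/3) = 0.)
Dividing by |G| = 9 gives 0/9 = 0, matching the row-orthogonality relation <chi_3, chi_2> = [chi_3 = chi_2].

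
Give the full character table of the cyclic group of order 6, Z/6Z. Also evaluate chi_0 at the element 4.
Character table of Z/6Z (irreps indexed chi_0,...,chi_5 with chi_k(m) = zeta_6^(k*m), zeta_6 = exp(2*pi*i/6)):
  irrep \ class  {0} (size 1)  {1} (size 1)    {2} (size 1)    {3} (size 1)  {4} (size 1)    {5} (size 1)  
  chi_0          1             1               1               1             1               1             
  chi_1          1             exp(I*pi/3)     exp(2*I*pi/3)   -1            exp(-2*I*pi/3)  exp(-I*pi/3)  
  chi_2          1             exp(2*I*pi/3)   exp(-2*I*pi/3)  1             exp(2*I*pi/3)   exp(-2*I*pi/3)
  chi_3          1             -1              1               -1            1               -1            
  chi_4          1             exp(-2*I*pi/3)  exp(2*I*pi/3)   1             exp(-2*I*pi/3)  exp(2*I*pi/3) 
  chi_5          1             exp(-I*pi/3)    exp(-2*I*pi/3)  -1            exp(2*I*pi/3)   exp(I*pi/3)   

Spot check: chi_0(4) = zeta_6^(0*4) = zeta_6^0 = 1.

Why: Z/6Z is abelian, so all 6 irreducible complex representations are 1-dimensional. They are given by chi_k(m) = zeta_6^(k*m) for k = 0,...,5. Row orthogonality: sum_m chi_k(m) conj(chi_l(m)) = 6 * [k = l].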